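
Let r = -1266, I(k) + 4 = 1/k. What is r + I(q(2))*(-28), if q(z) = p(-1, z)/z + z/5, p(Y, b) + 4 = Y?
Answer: -3422/3 ≈ -1140.7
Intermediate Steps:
p(Y, b) = -4 + Y
q(z) = -5/z + z/5 (q(z) = (-4 - 1)/z + z/5 = -5/z + z*(1/5) = -5/z + z/5)
I(k) = -4 + 1/k
r + I(q(2))*(-28) = -1266 + (-4 + 1/(-5/2 + (1/5)*2))*(-28) = -1266 + (-4 + 1/(-5*1/2 + 2/5))*(-28) = -1266 + (-4 + 1/(-5/2 + 2/5))*(-28) = -1266 + (-4 + 1/(-21/10))*(-28) = -1266 + (-4 - 10/21)*(-28) = -1266 - 94/21*(-28) = -1266 + 376/3 = -3422/3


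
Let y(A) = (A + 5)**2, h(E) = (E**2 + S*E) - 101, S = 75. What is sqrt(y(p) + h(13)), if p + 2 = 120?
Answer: 2*sqrt(4043) ≈ 127.17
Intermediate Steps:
h(E) = -101 + E**2 + 75*E (h(E) = (E**2 + 75*E) - 101 = -101 + E**2 + 75*E)
p = 118 (p = -2 + 120 = 118)
y(A) = (5 + A)**2
sqrt(y(p) + h(13)) = sqrt((5 + 118)**2 + (-101 + 13**2 + 75*13)) = sqrt(123**2 + (-101 + 169 + 975)) = sqrt(15129 + 1043) = sqrt(16172) = 2*sqrt(4043)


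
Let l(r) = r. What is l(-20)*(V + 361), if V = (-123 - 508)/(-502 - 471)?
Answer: -7037680/973 ≈ -7233.0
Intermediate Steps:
V = 631/973 (V = -631/(-973) = -631*(-1/973) = 631/973 ≈ 0.64851)
l(-20)*(V + 361) = -20*(631/973 + 361) = -20*351884/973 = -7037680/973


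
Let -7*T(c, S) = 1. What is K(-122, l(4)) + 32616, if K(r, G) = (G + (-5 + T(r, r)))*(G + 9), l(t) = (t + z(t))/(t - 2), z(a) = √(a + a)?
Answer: 228084/7 + 55*√2/7 ≈ 32595.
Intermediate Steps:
z(a) = √2*√a (z(a) = √(2*a) = √2*√a)
T(c, S) = -⅐ (T(c, S) = -⅐*1 = -⅐)
l(t) = (t + √2*√t)/(-2 + t) (l(t) = (t + √2*√t)/(t - 2) = (t + √2*√t)/(-2 + t))
K(r, G) = (9 + G)*(-36/7 + G) (K(r, G) = (G + (-5 - ⅐))*(G + 9) = (G - 36/7)*(9 + G) = (-36/7 + G)*(9 + G) = (9 + G)*(-36/7 + G))
K(-122, l(4)) + 32616 = (-324/7 + ((4 + √2*√4)/(-2 + 4))² + 27*((4 + √2*√4)/(-2 + 4))/7) + 32616 = (-324/7 + ((4 + √2*2)/2)² + 27*((4 + √2*2)/2)/7) + 32616 = (-324/7 + ((4 + 2*√2)/2)² + 27*((4 + 2*√2)/2)/7) + 32616 = (-324/7 + (2 + √2)² + 27*(2 + √2)/7) + 32616 = (-324/7 + (2 + √2)² + (54/7 + 27*√2/7)) + 32616 = (-270/7 + (2 + √2)² + 27*√2/7) + 32616 = 228042/7 + (2 + √2)² + 27*√2/7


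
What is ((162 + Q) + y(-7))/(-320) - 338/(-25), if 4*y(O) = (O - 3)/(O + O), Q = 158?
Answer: 560871/44800 ≈ 12.519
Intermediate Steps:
y(O) = (-3 + O)/(8*O) (y(O) = ((O - 3)/(O + O))/4 = ((-3 + O)/((2*O)))/4 = ((-3 + O)*(1/(2*O)))/4 = ((-3 + O)/(2*O))/4 = (-3 + O)/(8*O))
((162 + Q) + y(-7))/(-320) - 338/(-25) = ((162 + 158) + (1/8)*(-3 - 7)/(-7))/(-320) - 338/(-25) = (320 + (1/8)*(-1/7)*(-10))*(-1/320) - 338*(-1/25) = (320 + 5/28)*(-1/320) + 338/25 = (8965/28)*(-1/320) + 338/25 = -1793/1792 + 338/25 = 560871/44800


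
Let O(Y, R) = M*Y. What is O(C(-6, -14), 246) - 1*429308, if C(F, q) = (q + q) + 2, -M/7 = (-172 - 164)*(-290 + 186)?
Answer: 5930500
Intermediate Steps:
M = -244608 (M = -7*(-172 - 164)*(-290 + 186) = -(-2352)*(-104) = -7*34944 = -244608)
C(F, q) = 2 + 2*q (C(F, q) = 2*q + 2 = 2 + 2*q)
O(Y, R) = -244608*Y
O(C(-6, -14), 246) - 1*429308 = -244608*(2 + 2*(-14)) - 1*429308 = -244608*(2 - 28) - 429308 = -244608*(-26) - 429308 = 6359808 - 429308 = 5930500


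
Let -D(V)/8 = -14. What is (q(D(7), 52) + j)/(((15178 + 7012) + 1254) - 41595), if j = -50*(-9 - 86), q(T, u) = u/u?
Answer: -4751/18151 ≈ -0.26175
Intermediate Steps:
D(V) = 112 (D(V) = -8*(-14) = 112)
q(T, u) = 1
j = 4750 (j = -50*(-95) = 4750)
(q(D(7), 52) + j)/(((15178 + 7012) + 1254) - 41595) = (1 + 4750)/(((15178 + 7012) + 1254) - 41595) = 4751/((22190 + 1254) - 41595) = 4751/(23444 - 41595) = 4751/(-18151) = 4751*(-1/18151) = -4751/18151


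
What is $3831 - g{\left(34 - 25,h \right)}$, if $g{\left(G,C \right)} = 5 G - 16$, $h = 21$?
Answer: $3802$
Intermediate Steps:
$g{\left(G,C \right)} = -16 + 5 G$
$3831 - g{\left(34 - 25,h \right)} = 3831 - \left(-16 + 5 \left(34 - 25\right)\right) = 3831 - \left(-16 + 5 \cdot 9\right) = 3831 - \left(-16 + 45\right) = 3831 - 29 = 3802$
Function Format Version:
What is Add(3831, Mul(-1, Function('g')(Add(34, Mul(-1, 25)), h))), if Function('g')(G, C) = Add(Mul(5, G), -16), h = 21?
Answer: 3802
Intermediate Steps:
Function('g')(G, C) = Add(-16, Mul(5, G))
Add(3831, Mul(-1, Function('g')(Add(34, Mul(-1, 25)), h))) = Add(3831, Mul(-1, Add(-16, Mul(5, Add(34, Mul(-1, 25)))))) = Add(3831, Mul(-1, Add(-16, Mul(5, Add(34, -25))))) = Add(3831, Mul(-1, Add(-16, Mul(5, 9)))) = Add(3831, Mul(-1, Add(-16, 45))) = Add(3831, Mul(-1, 29)) = Add(3831, -29) = 3802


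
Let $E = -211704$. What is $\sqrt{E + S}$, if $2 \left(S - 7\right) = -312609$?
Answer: $\frac{i \sqrt{1472006}}{2} \approx 606.63 i$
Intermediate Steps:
$S = - \frac{312595}{2}$ ($S = 7 + \frac{1}{2} \left(-312609\right) = 7 - \frac{312609}{2} = - \frac{312595}{2} \approx -1.563 \cdot 10^{5}$)
$\sqrt{E + S} = \sqrt{-211704 - \frac{312595}{2}} = \sqrt{- \frac{736003}{2}} = \frac{i \sqrt{1472006}}{2}$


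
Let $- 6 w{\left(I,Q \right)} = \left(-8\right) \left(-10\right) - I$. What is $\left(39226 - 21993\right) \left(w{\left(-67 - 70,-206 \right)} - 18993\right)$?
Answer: $- \frac{1967577775}{6} \approx -3.2793 \cdot 10^{8}$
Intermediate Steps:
$w{\left(I,Q \right)} = - \frac{40}{3} + \frac{I}{6}$ ($w{\left(I,Q \right)} = - \frac{\left(-8\right) \left(-10\right) - I}{6} = - \frac{80 - I}{6} = - \frac{40}{3} + \frac{I}{6}$)
$\left(39226 - 21993\right) \left(w{\left(-67 - 70,-206 \right)} - 18993\right) = \left(39226 - 21993\right) \left(\left(- \frac{40}{3} + \frac{-67 - 70}{6}\right) - 18993\right) = 17233 \left(\left(- \frac{40}{3} + \frac{-67 - 70}{6}\right) - 18993\right) = 17233 \left(\left(- \frac{40}{3} + \frac{1}{6} \left(-137\right)\right) - 18993\right) = 17233 \left(\left(- \frac{40}{3} - \frac{137}{6}\right) - 18993\right) = 17233 \left(- \frac{217}{6} - 18993\right) = 17233 \left(- \frac{114175}{6}\right) = - \frac{1967577775}{6}$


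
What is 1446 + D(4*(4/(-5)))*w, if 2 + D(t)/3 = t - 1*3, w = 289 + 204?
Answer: -53409/5 ≈ -10682.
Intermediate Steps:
w = 493
D(t) = -15 + 3*t (D(t) = -6 + 3*(t - 1*3) = -6 + 3*(t - 3) = -6 + 3*(-3 + t) = -6 + (-9 + 3*t) = -15 + 3*t)
1446 + D(4*(4/(-5)))*w = 1446 + (-15 + 3*(4*(4/(-5))))*493 = 1446 + (-15 + 3*(4*(4*(-1/5))))*493 = 1446 + (-15 + 3*(4*(-4/5)))*493 = 1446 + (-15 + 3*(-16/5))*493 = 1446 + (-15 - 48/5)*493 = 1446 - 123/5*493 = 1446 - 60639/5 = -53409/5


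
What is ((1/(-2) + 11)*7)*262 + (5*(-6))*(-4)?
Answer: 19377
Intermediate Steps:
((1/(-2) + 11)*7)*262 + (5*(-6))*(-4) = ((-1/2 + 11)*7)*262 - 30*(-4) = ((21/2)*7)*262 + 120 = (147/2)*262 + 120 = 19257 + 120 = 19377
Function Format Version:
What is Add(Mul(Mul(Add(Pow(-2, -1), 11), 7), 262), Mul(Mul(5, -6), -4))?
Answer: 19377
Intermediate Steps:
Add(Mul(Mul(Add(Pow(-2, -1), 11), 7), 262), Mul(Mul(5, -6), -4)) = Add(Mul(Mul(Add(Rational(-1, 2), 11), 7), 262), Mul(-30, -4)) = Add(Mul(Mul(Rational(21, 2), 7), 262), 120) = Add(Mul(Rational(147, 2), 262), 120) = Add(19257, 120) = 19377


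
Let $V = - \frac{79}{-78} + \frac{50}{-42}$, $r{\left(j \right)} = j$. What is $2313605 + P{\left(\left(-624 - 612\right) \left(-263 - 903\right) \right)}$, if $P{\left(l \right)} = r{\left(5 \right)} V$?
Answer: $\frac{1263227845}{546} \approx 2.3136 \cdot 10^{6}$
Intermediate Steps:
$V = - \frac{97}{546}$ ($V = \left(-79\right) \left(- \frac{1}{78}\right) + 50 \left(- \frac{1}{42}\right) = \frac{79}{78} - \frac{25}{21} = - \frac{97}{546} \approx -0.17766$)
$P{\left(l \right)} = - \frac{485}{546}$ ($P{\left(l \right)} = 5 \left(- \frac{97}{546}\right) = - \frac{485}{546}$)
$2313605 + P{\left(\left(-624 - 612\right) \left(-263 - 903\right) \right)} = 2313605 - \frac{485}{546} = \frac{1263227845}{546}$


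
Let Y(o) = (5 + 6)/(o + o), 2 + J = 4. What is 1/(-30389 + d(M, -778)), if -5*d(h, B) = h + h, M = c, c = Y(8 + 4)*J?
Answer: -30/911681 ≈ -3.2906e-5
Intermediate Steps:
J = 2 (J = -2 + 4 = 2)
Y(o) = 11/(2*o) (Y(o) = 11/((2*o)) = 11*(1/(2*o)) = 11/(2*o))
c = 11/12 (c = (11/(2*(8 + 4)))*2 = ((11/2)/12)*2 = ((11/2)*(1/12))*2 = (11/24)*2 = 11/12 ≈ 0.91667)
M = 11/12 ≈ 0.91667
d(h, B) = -2*h/5 (d(h, B) = -(h + h)/5 = -2*h/5)
1/(-30389 + d(M, -778)) = 1/(-30389 - 2/5*11/12) = 1/(-30389 - 11/30) = 1/(-911681/30) = -30/911681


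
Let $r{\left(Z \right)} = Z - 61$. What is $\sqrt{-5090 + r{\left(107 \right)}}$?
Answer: $2 i \sqrt{1261} \approx 71.021 i$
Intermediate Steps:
$r{\left(Z \right)} = -61 + Z$
$\sqrt{-5090 + r{\left(107 \right)}} = \sqrt{-5090 + \left(-61 + 107\right)} = \sqrt{-5090 + 46} = \sqrt{-5044} = 2 i \sqrt{1261}$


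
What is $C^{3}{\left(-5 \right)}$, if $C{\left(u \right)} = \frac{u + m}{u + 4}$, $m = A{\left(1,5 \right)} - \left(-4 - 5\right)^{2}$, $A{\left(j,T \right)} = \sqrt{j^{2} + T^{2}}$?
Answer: $\left(86 - \sqrt{26}\right)^{3} \approx 5.2949 \cdot 10^{5}$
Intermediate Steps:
$A{\left(j,T \right)} = \sqrt{T^{2} + j^{2}}$
$m = -81 + \sqrt{26}$ ($m = \sqrt{5^{2} + 1^{2}} - \left(-4 - 5\right)^{2} = \sqrt{25 + 1} - \left(-9\right)^{2} = \sqrt{26} - 81 = -81 + \sqrt{26} \approx -75.901$)
$C{\left(u \right)} = \frac{-81 + u + \sqrt{26}}{4 + u}$ ($C{\left(u \right)} = \frac{u - \left(81 - \sqrt{26}\right)}{u + 4} = \frac{-81 + u + \sqrt{26}}{4 + u}$)
$C^{3}{\left(-5 \right)} = \left(\frac{-81 - 5 + \sqrt{26}}{4 - 5}\right)^{3} = \left(\frac{-86 + \sqrt{26}}{-1}\right)^{3} = \left(- (-86 + \sqrt{26})\right)^{3} = \left(86 - \sqrt{26}\right)^{3}$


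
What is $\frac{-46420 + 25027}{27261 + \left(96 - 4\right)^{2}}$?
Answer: $- \frac{21393}{35725} \approx -0.59882$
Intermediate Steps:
$\frac{-46420 + 25027}{27261 + \left(96 - 4\right)^{2}} = - \frac{21393}{27261 + 92^{2}} = - \frac{21393}{27261 + 8464} = - \frac{21393}{35725}$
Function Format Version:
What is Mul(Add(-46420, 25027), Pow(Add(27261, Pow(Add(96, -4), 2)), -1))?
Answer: Rational(-21393, 35725) ≈ -0.59882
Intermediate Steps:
Mul(Add(-46420, 25027), Pow(Add(27261, Pow(Add(96, -4), 2)), -1)) = Mul(-21393, Pow(Add(27261, Pow(92, 2)), -1)) = Mul(-21393, Pow(Add(27261, 8464), -1)) = Mul(-21393, Pow(35725, -1)) = Mul(-21393, Rational(1, 35725)) = Rational(-21393, 35725)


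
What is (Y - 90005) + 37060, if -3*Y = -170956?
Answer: 12121/3 ≈ 4040.3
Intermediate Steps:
Y = 170956/3 (Y = -1/3*(-170956) = 170956/3 ≈ 56985.)
(Y - 90005) + 37060 = (170956/3 - 90005) + 37060 = -99059/3 + 37060 = 12121/3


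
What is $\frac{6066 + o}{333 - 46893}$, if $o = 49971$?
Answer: $- \frac{18679}{15520} \approx -1.2035$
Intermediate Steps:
$\frac{6066 + o}{333 - 46893} = \frac{6066 + 49971}{333 - 46893} = \frac{56037}{-46560} = 56037 \left(- \frac{1}{46560}\right) = - \frac{18679}{15520}$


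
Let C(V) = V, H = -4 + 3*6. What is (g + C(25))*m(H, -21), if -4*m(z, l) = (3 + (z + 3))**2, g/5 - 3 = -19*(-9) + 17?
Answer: -98000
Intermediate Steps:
H = 14 (H = -4 + 18 = 14)
g = 955 (g = 15 + 5*(-19*(-9) + 17) = 15 + 5*(171 + 17) = 15 + 5*188 = 15 + 940 = 955)
m(z, l) = -(6 + z)**2/4 (m(z, l) = -(3 + (z + 3))**2/4 = -(3 + (3 + z))**2/4 = -(6 + z)**2/4)
(g + C(25))*m(H, -21) = (955 + 25)*(-(6 + 14)**2/4) = 980*(-1/4*20**2) = 980*(-1/4*400) = 980*(-100) = -98000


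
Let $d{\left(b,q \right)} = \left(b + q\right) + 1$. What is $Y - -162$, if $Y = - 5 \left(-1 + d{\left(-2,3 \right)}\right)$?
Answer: $157$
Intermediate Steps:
$d{\left(b,q \right)} = 1 + b + q$
$Y = -5$ ($Y = - 5 \left(-1 + \left(1 - 2 + 3\right)\right) = - 5 \left(-1 + 2\right) = \left(-5\right) 1 = -5$)
$Y - -162 = -5 - -162 = -5 + 162 = 157$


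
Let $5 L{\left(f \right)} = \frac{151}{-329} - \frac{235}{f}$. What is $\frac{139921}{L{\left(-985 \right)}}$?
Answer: $- \frac{45343498865}{14284} \approx -3.1744 \cdot 10^{6}$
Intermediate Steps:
$L{\left(f \right)} = - \frac{151}{1645} - \frac{47}{f}$ ($L{\left(f \right)} = \frac{\frac{151}{-329} - \frac{235}{f}}{5} = \frac{151 \left(- \frac{1}{329}\right) - \frac{235}{f}}{5} = \frac{- \frac{151}{329} - \frac{235}{f}}{5} = - \frac{151}{1645} - \frac{47}{f}$)
$\frac{139921}{L{\left(-985 \right)}} = \frac{139921}{- \frac{151}{1645} - \frac{47}{-985}} = \frac{139921}{- \frac{151}{1645} - - \frac{47}{985}} = \frac{139921}{- \frac{151}{1645} + \frac{47}{985}} = \frac{139921}{- \frac{14284}{324065}} = 139921 \left(- \frac{324065}{14284}\right) = - \frac{45343498865}{14284}$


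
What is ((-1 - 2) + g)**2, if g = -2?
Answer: 25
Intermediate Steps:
((-1 - 2) + g)**2 = ((-1 - 2) - 2)**2 = (-3 - 2)**2 = (-5)**2 = 25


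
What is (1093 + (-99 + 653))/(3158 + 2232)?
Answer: 1647/5390 ≈ 0.30557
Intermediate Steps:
(1093 + (-99 + 653))/(3158 + 2232) = (1093 + 554)/5390 = 1647*(1/5390) = 1647/5390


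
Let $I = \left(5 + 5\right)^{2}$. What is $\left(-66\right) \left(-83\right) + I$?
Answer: $5578$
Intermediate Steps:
$I = 100$ ($I = 10^{2} = 100$)
$\left(-66\right) \left(-83\right) + I = \left(-66\right) \left(-83\right) + 100 = 5478 + 100 = 5578$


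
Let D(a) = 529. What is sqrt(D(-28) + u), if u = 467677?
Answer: sqrt(468206) ≈ 684.26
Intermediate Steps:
sqrt(D(-28) + u) = sqrt(529 + 467677) = sqrt(468206)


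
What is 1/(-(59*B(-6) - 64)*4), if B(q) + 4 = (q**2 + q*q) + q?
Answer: -1/14376 ≈ -6.9560e-5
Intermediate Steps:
B(q) = -4 + q + 2*q**2 (B(q) = -4 + ((q**2 + q*q) + q) = -4 + ((q**2 + q**2) + q) = -4 + (2*q**2 + q) = -4 + (q + 2*q**2) = -4 + q + 2*q**2)
1/(-(59*B(-6) - 64)*4) = 1/(-(59*(-4 - 6 + 2*(-6)**2) - 64)*4) = 1/(-(59*(-4 - 6 + 2*36) - 64)*4) = 1/(-(59*(-4 - 6 + 72) - 64)*4) = 1/(-(59*62 - 64)*4) = 1/(-(3658 - 64)*4) = 1/(-3594*4) = 1/(-1*14376) = 1/(-14376) = -1/14376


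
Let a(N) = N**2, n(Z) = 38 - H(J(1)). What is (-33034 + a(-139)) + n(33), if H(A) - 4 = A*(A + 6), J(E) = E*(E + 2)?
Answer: -13706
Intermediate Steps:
J(E) = E*(2 + E)
H(A) = 4 + A*(6 + A) (H(A) = 4 + A*(A + 6) = 4 + A*(6 + A))
n(Z) = 7 (n(Z) = 38 - (4 + (1*(2 + 1))**2 + 6*(1*(2 + 1))) = 38 - (4 + (1*3)**2 + 6*(1*3)) = 38 - (4 + 3**2 + 6*3) = 38 - (4 + 9 + 18) = 38 - 1*31 = 38 - 31 = 7)
(-33034 + a(-139)) + n(33) = (-33034 + (-139)**2) + 7 = (-33034 + 19321) + 7 = -13713 + 7 = -13706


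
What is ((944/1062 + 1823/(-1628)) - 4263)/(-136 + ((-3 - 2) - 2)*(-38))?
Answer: -62464859/1904760 ≈ -32.794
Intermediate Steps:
((944/1062 + 1823/(-1628)) - 4263)/(-136 + ((-3 - 2) - 2)*(-38)) = ((944*(1/1062) + 1823*(-1/1628)) - 4263)/(-136 + (-5 - 2)*(-38)) = ((8/9 - 1823/1628) - 4263)/(-136 - 7*(-38)) = (-3383/14652 - 4263)/(-136 + 266) = -62464859/14652/130 = -62464859/14652*1/130 = -62464859/1904760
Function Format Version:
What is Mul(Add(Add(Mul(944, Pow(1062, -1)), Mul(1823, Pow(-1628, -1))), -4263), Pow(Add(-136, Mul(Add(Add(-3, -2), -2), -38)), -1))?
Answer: Rational(-62464859, 1904760) ≈ -32.794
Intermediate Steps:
Mul(Add(Add(Mul(944, Pow(1062, -1)), Mul(1823, Pow(-1628, -1))), -4263), Pow(Add(-136, Mul(Add(Add(-3, -2), -2), -38)), -1)) = Mul(Add(Add(Mul(944, Rational(1, 1062)), Mul(1823, Rational(-1, 1628))), -4263), Pow(Add(-136, Mul(Add(-5, -2), -38)), -1)) = Mul(Add(Add(Rational(8, 9), Rational(-1823, 1628)), -4263), Pow(Add(-136, Mul(-7, -38)), -1)) = Mul(Add(Rational(-3383, 14652), -4263), Pow(Add(-136, 266), -1)) = Mul(Rational(-62464859, 14652), Pow(130, -1)) = Mul(Rational(-62464859, 14652), Rational(1, 130)) = Rational(-62464859, 1904760)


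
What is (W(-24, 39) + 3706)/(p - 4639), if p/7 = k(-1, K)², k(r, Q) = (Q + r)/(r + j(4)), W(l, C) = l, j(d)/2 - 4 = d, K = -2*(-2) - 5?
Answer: -828450/1043747 ≈ -0.79373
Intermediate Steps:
K = -1 (K = 4 - 5 = -1)
j(d) = 8 + 2*d
k(r, Q) = (Q + r)/(16 + r) (k(r, Q) = (Q + r)/(r + (8 + 2*4)) = (Q + r)/(r + (8 + 8)) = (Q + r)/(r + 16) = (Q + r)/(16 + r))
p = 28/225 (p = 7*((-1 - 1)/(16 - 1))² = 7*(-2/15)² = 7*(4/225) = 28/225 ≈ 0.12444)
(W(-24, 39) + 3706)/(p - 4639) = (-24 + 3706)/(28/225 - 4639) = 3682/(-1043747/225) = 3682*(-225/1043747) = -828450/1043747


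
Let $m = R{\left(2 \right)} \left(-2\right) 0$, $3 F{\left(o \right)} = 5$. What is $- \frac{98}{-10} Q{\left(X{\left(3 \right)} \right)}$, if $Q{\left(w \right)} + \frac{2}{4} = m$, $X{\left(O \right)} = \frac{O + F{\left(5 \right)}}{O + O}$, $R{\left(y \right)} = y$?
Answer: $- \frac{49}{10} \approx -4.9$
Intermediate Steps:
$F{\left(o \right)} = \frac{5}{3}$ ($F{\left(o \right)} = \frac{1}{3} \cdot 5 = \frac{5}{3}$)
$X{\left(O \right)} = \frac{\frac{5}{3} + O}{2 O}$ ($X{\left(O \right)} = \frac{O + \frac{5}{3}}{O + O} = \frac{\frac{5}{3} + O}{2 O}$)
$m = 0$ ($m = 2 \left(-2\right) 0 = \left(-4\right) 0 = 0$)
$Q{\left(w \right)} = - \frac{1}{2}$ ($Q{\left(w \right)} = - \frac{1}{2} + 0 = - \frac{1}{2}$)
$- \frac{98}{-10} Q{\left(X{\left(3 \right)} \right)} = - \frac{98}{-10} \left(- \frac{1}{2}\right) = \left(-98\right) \left(- \frac{1}{10}\right) \left(- \frac{1}{2}\right) = \frac{49}{5} \left(- \frac{1}{2}\right) = - \frac{49}{10}$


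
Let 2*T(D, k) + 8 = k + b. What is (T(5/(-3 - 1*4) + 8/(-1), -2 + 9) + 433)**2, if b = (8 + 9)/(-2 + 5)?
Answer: 1705636/9 ≈ 1.8952e+5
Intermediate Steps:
b = 17/3 ≈ 5.6667
T(D, k) = -7/6 + k/2 (T(D, k) = -4 + (k + 17/3)/2 = -4 + (17/3 + k)/2 = -4 + (17/6 + k/2) = -7/6 + k/2)
(T(5/(-3 - 1*4) + 8/(-1), -2 + 9) + 433)**2 = ((-7/6 + (-2 + 9)/2) + 433)**2 = ((-7/6 + (1/2)*7) + 433)**2 = ((-7/6 + 7/2) + 433)**2 = (7/3 + 433)**2 = (1306/3)**2 = 1705636/9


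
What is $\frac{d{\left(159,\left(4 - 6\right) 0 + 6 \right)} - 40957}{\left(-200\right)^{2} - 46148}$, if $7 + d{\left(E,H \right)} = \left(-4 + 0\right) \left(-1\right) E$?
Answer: $\frac{10082}{1537} \approx 6.5595$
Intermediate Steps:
$d{\left(E,H \right)} = -7 + 4 E$ ($d{\left(E,H \right)} = -7 + \left(-4 + 0\right) \left(-1\right) E = -7 + \left(-4\right) \left(-1\right) E = -7 + 4 E$)
$\frac{d{\left(159,\left(4 - 6\right) 0 + 6 \right)} - 40957}{\left(-200\right)^{2} - 46148} = \frac{\left(-7 + 4 \cdot 159\right) - 40957}{\left(-200\right)^{2} - 46148} = \frac{\left(-7 + 636\right) - 40957}{40000 - 46148} = \frac{629 - 40957}{-6148} = \left(-40328\right) \left(- \frac{1}{6148}\right) = \frac{10082}{1537}$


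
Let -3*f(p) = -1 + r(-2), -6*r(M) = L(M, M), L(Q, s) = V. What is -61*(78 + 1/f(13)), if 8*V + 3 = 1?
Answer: -113826/23 ≈ -4949.0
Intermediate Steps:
V = -¼ (V = -3/8 + (⅛)*1 = -3/8 + ⅛ = -¼ ≈ -0.25000)
L(Q, s) = -¼
r(M) = 1/24 (r(M) = -⅙*(-¼) = 1/24)
f(p) = 23/72 (f(p) = -(-1 + 1/24)/3 = -⅓*(-23/24) = 23/72)
-61*(78 + 1/f(13)) = -61*(78 + 1/(23/72)) = -61*(78 + 72/23) = -61*1866/23 = -113826/23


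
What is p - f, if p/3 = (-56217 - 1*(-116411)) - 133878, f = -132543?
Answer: -88509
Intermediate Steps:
p = -221052 (p = 3*((-56217 - 1*(-116411)) - 133878) = 3*((-56217 + 116411) - 133878) = 3*(60194 - 133878) = 3*(-73684) = -221052)
p - f = -221052 - 1*(-132543) = -221052 + 132543 = -88509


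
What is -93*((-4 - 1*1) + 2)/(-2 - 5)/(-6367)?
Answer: 279/44569 ≈ 0.0062600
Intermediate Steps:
-93*((-4 - 1*1) + 2)/(-2 - 5)/(-6367) = -93*((-4 - 1) + 2)/(-7)*(-1/6367) = -93*(-5 + 2)*(-1)/7*(-1/6367) = -(-279)*(-1)/7*(-1/6367) = -93*3/7*(-1/6367) = -279/7*(-1/6367) = 279/44569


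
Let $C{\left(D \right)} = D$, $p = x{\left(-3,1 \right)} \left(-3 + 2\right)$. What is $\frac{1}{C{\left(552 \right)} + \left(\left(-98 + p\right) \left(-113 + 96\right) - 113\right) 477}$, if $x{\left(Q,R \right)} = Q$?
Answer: $\frac{1}{717006} \approx 1.3947 \cdot 10^{-6}$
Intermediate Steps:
$p = 3$ ($p = - 3 \left(-3 + 2\right) = \left(-3\right) \left(-1\right) = 3$)
$\frac{1}{C{\left(552 \right)} + \left(\left(-98 + p\right) \left(-113 + 96\right) - 113\right) 477} = \frac{1}{552 + \left(\left(-98 + 3\right) \left(-113 + 96\right) - 113\right) 477} = \frac{1}{552 + \left(\left(-95\right) \left(-17\right) - 113\right) 477} = \frac{1}{552 + \left(1615 - 113\right) 477} = \frac{1}{552 + 1502 \cdot 477} = \frac{1}{552 + 716454} = \frac{1}{717006}$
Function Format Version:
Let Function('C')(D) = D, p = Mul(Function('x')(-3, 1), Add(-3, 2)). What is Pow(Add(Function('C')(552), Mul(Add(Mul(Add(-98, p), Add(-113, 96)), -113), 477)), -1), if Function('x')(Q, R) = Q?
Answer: Rational(1, 717006) ≈ 1.3947e-6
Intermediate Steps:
p = 3 (p = Mul(-3, Add(-3, 2)) = Mul(-3, -1) = 3)
Pow(Add(Function('C')(552), Mul(Add(Mul(Add(-98, p), Add(-113, 96)), -113), 477)), -1) = Pow(Add(552, Mul(Add(Mul(Add(-98, 3), Add(-113, 96)), -113), 477)), -1) = Pow(Add(552, Mul(Add(Mul(-95, -17), -113), 477)), -1) = Pow(Add(552, Mul(Add(1615, -113), 477)), -1) = Pow(Add(552, Mul(1502, 477)), -1) = Pow(Add(552, 716454), -1) = Pow(717006, -1) = Rational(1, 717006)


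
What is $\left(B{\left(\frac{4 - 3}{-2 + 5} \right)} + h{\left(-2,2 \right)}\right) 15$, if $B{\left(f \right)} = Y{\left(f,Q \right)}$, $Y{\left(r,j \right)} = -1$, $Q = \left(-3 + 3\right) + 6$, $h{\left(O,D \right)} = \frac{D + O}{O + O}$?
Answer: $-15$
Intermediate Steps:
$h{\left(O,D \right)} = \frac{D + O}{2 O}$
$Q = 6$ ($Q = 0 + 6 = 6$)
$B{\left(f \right)} = -1$
$\left(B{\left(\frac{4 - 3}{-2 + 5} \right)} + h{\left(-2,2 \right)}\right) 15 = \left(-1 + \frac{2 - 2}{2 \left(-2\right)}\right) 15 = \left(-1 + \frac{1}{2} \left(- \frac{1}{2}\right) 0\right) 15 = \left(-1 + 0\right) 15 = \left(-1\right) 15 = -15$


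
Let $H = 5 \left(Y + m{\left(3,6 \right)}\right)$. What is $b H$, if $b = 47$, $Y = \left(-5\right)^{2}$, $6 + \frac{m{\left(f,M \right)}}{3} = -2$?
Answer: $235$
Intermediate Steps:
$m{\left(f,M \right)} = -24$ ($m{\left(f,M \right)} = -18 + 3 \left(-2\right) = -18 - 6 = -24$)
$Y = 25$
$H = 5$ ($H = 5 \left(25 - 24\right) = 5 \cdot 1 = 5$)
$b H = 47 \cdot 5 = 235$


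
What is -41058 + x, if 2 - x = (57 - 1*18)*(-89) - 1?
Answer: -37584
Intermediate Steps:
x = 3474 (x = 2 - ((57 - 1*18)*(-89) - 1) = 2 - ((57 - 18)*(-89) - 1) = 2 - (39*(-89) - 1) = 2 - (-3471 - 1) = 2 - 1*(-3472) = 2 + 3472 = 3474)
-41058 + x = -41058 + 3474 = -37584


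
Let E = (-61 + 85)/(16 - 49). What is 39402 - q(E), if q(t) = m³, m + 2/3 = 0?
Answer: 1063862/27 ≈ 39402.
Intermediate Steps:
m = -⅔ (m = -⅔ + 0 = -⅔ ≈ -0.66667)
E = -8/11 (E = 24/(-33) = 24*(-1/33) = -8/11 ≈ -0.72727)
q(t) = -8/27 (q(t) = (-⅔)³ = -8/27)
39402 - q(E) = 39402 - 1*(-8/27) = 39402 + 8/27 = 1063862/27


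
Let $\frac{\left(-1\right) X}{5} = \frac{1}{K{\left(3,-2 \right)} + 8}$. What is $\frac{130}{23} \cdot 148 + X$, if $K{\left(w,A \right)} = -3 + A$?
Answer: $\frac{57605}{69} \approx 834.86$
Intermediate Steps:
$X = - \frac{5}{3}$ ($X = - \frac{5}{\left(-3 - 2\right) + 8} = - \frac{5}{-5 + 8} = - \frac{5}{3} \approx -1.6667$)
$\frac{130}{23} \cdot 148 + X = \frac{130}{23} \cdot 148 - \frac{5}{3} = \frac{19240}{23} - \frac{5}{3} = \frac{57605}{69}$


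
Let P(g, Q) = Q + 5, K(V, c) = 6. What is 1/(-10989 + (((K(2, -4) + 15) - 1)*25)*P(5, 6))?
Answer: -1/5489 ≈ -0.00018218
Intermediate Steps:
P(g, Q) = 5 + Q
1/(-10989 + (((K(2, -4) + 15) - 1)*25)*P(5, 6)) = 1/(-10989 + (((6 + 15) - 1)*25)*(5 + 6)) = 1/(-10989 + ((21 - 1)*25)*11) = 1/(-10989 + (20*25)*11) = 1/(-10989 + 500*11) = 1/(-10989 + 5500) = 1/(-5489) = -1/5489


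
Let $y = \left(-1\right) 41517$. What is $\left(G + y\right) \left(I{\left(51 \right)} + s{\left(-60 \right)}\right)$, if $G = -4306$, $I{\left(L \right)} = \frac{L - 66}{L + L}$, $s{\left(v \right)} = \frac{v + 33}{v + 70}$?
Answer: $\frac{11089166}{85} \approx 1.3046 \cdot 10^{5}$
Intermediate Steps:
$s{\left(v \right)} = \frac{33 + v}{70 + v}$
$y = -41517$
$I{\left(L \right)} = \frac{-66 + L}{2 L}$
$\left(G + y\right) \left(I{\left(51 \right)} + s{\left(-60 \right)}\right) = \left(-4306 - 41517\right) \left(\frac{-66 + 51}{2 \cdot 51} + \frac{33 - 60}{70 - 60}\right) = - 45823 \left(\frac{1}{2} \cdot \frac{1}{51} \left(-15\right) + \frac{1}{10} \left(-27\right)\right) = - 45823 \left(- \frac{5}{34} + \frac{1}{10} \left(-27\right)\right) = - 45823 \left(- \frac{5}{34} - \frac{27}{10}\right) = \left(-45823\right) \left(- \frac{242}{85}\right) = \frac{11089166}{85}$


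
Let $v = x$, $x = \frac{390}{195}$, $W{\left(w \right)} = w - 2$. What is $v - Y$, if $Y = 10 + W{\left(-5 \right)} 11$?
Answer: $69$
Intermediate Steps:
$W{\left(w \right)} = -2 + w$ ($W{\left(w \right)} = w - 2 = -2 + w$)
$Y = -67$ ($Y = 10 + \left(-2 - 5\right) 11 = 10 - 77 = -67$)
$x = 2$ ($x = 390 \cdot \frac{1}{195} = 2$)
$v = 2$
$v - Y = 2 - -67 = 2 + 67 = 69$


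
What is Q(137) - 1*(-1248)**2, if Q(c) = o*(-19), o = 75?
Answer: -1558929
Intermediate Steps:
Q(c) = -1425 (Q(c) = 75*(-19) = -1425)
Q(137) - 1*(-1248)**2 = -1425 - 1*(-1248)**2 = -1425 - 1*1557504 = -1425 - 1557504 = -1558929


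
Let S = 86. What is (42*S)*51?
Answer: 184212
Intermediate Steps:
(42*S)*51 = (42*86)*51 = 3612*51 = 184212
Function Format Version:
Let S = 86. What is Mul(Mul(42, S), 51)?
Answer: 184212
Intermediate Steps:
Mul(Mul(42, S), 51) = Mul(Mul(42, 86), 51) = Mul(3612, 51) = 184212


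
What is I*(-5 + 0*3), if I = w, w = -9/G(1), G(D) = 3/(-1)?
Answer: -15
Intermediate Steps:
G(D) = -3 (G(D) = 3*(-1) = -3)
w = 3 (w = -9/(-3) = -9*(-1/3) = 3)
I = 3
I*(-5 + 0*3) = 3*(-5 + 0*3) = 3*(-5 + 0) = 3*(-5) = -15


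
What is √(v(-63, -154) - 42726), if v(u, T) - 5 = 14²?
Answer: 45*I*√21 ≈ 206.22*I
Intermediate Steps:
v(u, T) = 201 (v(u, T) = 5 + 14² = 5 + 196 = 201)
√(v(-63, -154) - 42726) = √(201 - 42726) = √(-42525) = 45*I*√21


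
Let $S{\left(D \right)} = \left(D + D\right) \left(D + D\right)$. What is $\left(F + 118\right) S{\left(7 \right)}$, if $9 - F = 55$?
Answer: $14112$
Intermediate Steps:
$F = -46$ ($F = 9 - 55 = -46$)
$S{\left(D \right)} = 4 D^{2}$ ($S{\left(D \right)} = 2 D 2 D = 4 D^{2}$)
$\left(F + 118\right) S{\left(7 \right)} = \left(-46 + 118\right) 4 \cdot 7^{2} = 72 \cdot 4 \cdot 49 = 72 \cdot 196 = 14112$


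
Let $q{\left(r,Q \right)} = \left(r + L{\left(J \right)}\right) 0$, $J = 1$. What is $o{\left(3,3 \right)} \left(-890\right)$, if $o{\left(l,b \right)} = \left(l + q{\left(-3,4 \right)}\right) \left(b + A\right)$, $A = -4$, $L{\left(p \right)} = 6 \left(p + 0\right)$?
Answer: $2670$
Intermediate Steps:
$L{\left(p \right)} = 6 p$
$q{\left(r,Q \right)} = 0$ ($q{\left(r,Q \right)} = \left(r + 6 \cdot 1\right) 0 = \left(r + 6\right) 0 = \left(6 + r\right) 0 = 0$)
$o{\left(l,b \right)} = l \left(-4 + b\right)$ ($o{\left(l,b \right)} = \left(l + 0\right) \left(b - 4\right) = l \left(-4 + b\right)$)
$o{\left(3,3 \right)} \left(-890\right) = 3 \left(-4 + 3\right) \left(-890\right) = 3 \left(-1\right) \left(-890\right) = \left(-3\right) \left(-890\right) = 2670$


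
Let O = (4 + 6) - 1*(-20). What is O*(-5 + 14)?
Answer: 270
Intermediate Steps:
O = 30 (O = 10 + 20 = 30)
O*(-5 + 14) = 30*(-5 + 14) = 30*9 = 270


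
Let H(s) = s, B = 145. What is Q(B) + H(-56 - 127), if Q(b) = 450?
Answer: 267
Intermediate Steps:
Q(B) + H(-56 - 127) = 450 + (-56 - 127) = 450 - 183 = 267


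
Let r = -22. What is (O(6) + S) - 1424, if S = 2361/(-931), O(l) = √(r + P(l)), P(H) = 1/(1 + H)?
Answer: -1328105/931 + 3*I*√119/7 ≈ -1426.5 + 4.6752*I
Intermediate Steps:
O(l) = √(-22 + 1/(1 + l))
S = -2361/931 (S = 2361*(-1/931) = -2361/931 ≈ -2.5360)
(O(6) + S) - 1424 = (√((-21 - 22*6)/(1 + 6)) - 2361/931) - 1424 = (√((-21 - 132)/7) - 2361/931) - 1424 = (√((⅐)*(-153)) - 2361/931) - 1424 = (√(-153/7) - 2361/931) - 1424 = (3*I*√119/7 - 2361/931) - 1424 = (-2361/931 + 3*I*√119/7) - 1424 = -1328105/931 + 3*I*√119/7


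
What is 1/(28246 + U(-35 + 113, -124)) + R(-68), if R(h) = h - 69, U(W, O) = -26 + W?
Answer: -3876825/28298 ≈ -137.00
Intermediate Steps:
R(h) = -69 + h
1/(28246 + U(-35 + 113, -124)) + R(-68) = 1/(28246 + (-26 + (-35 + 113))) + (-69 - 68) = 1/(28246 + (-26 + 78)) - 137 = 1/(28246 + 52) - 137 = 1/28298 - 137 = -3876825/28298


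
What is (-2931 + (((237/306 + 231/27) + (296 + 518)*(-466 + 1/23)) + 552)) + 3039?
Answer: -2664722483/7038 ≈ -3.7862e+5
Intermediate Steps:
(-2931 + (((237/306 + 231/27) + (296 + 518)*(-466 + 1/23)) + 552)) + 3039 = (-2931 + (((237*(1/306) + 231*(1/27)) + 814*(-466 + 1/23)) + 552)) + 3039 = (-2931 + (((79/102 + 77/9) + 814*(-10717/23)) + 552)) + 3039 = (-2931 + ((2855/306 - 8723638/23) + 552)) + 3039 = (-2931 + (-2669367563/7038 + 552)) + 3039 = (-2931 - 2665482587/7038) + 3039 = -2686110965/7038 + 3039 = -2664722483/7038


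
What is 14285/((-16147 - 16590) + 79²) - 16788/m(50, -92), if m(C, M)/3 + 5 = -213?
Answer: 72578743/2888064 ≈ 25.131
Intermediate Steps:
m(C, M) = -654 (m(C, M) = -15 + 3*(-213) = -15 - 639 = -654)
14285/((-16147 - 16590) + 79²) - 16788/m(50, -92) = 14285/((-16147 - 16590) + 79²) - 16788/(-654) = 14285/(-32737 + 6241) - 16788*(-1/654) = 14285/(-26496) + 2798/109 = 14285*(-1/26496) + 2798/109 = -14285/26496 + 2798/109 = 72578743/2888064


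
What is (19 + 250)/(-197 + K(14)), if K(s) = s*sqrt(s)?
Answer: -52993/36065 - 3766*sqrt(14)/36065 ≈ -1.8601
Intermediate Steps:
K(s) = s**(3/2)
(19 + 250)/(-197 + K(14)) = (19 + 250)/(-197 + 14**(3/2)) = 269/(-197 + 14*sqrt(14))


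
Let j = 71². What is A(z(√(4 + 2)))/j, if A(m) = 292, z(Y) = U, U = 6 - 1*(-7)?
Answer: 292/5041 ≈ 0.057925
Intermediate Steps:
j = 5041
U = 13 (U = 6 + 7 = 13)
z(Y) = 13
A(z(√(4 + 2)))/j = 292/5041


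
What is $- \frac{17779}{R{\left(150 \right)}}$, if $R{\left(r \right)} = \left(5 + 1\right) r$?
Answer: $- \frac{17779}{900} \approx -19.754$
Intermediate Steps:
$R{\left(r \right)} = 6 r$
$- \frac{17779}{R{\left(150 \right)}} = - \frac{17779}{6 \cdot 150} = - \frac{17779}{900}$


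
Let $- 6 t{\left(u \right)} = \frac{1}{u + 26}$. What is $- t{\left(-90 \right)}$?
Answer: $- \frac{1}{384} \approx -0.0026042$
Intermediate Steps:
$t{\left(u \right)} = - \frac{1}{6 \left(26 + u\right)}$ ($t{\left(u \right)} = - \frac{1}{6 \left(u + 26\right)} = - \frac{1}{6 \left(26 + u\right)}$)
$- t{\left(-90 \right)} = - \frac{-1}{156 + 6 \left(-90\right)} = - \frac{-1}{156 - 540} = - \frac{-1}{-384} = - \frac{\left(-1\right) \left(-1\right)}{384} = \left(-1\right) \frac{1}{384} = - \frac{1}{384}$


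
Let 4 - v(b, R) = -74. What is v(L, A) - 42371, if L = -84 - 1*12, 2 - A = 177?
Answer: -42293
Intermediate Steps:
A = -175 (A = 2 - 1*177 = 2 - 177 = -175)
L = -96 (L = -84 - 12 = -96)
v(b, R) = 78 (v(b, R) = 4 - 1*(-74) = 4 + 74 = 78)
v(L, A) - 42371 = 78 - 42371 = -42293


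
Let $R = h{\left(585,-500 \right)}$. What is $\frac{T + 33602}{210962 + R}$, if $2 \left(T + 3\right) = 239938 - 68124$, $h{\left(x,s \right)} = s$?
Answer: $\frac{59753}{105231} \approx 0.56783$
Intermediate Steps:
$T = 85904$ ($T = -3 + \frac{239938 - 68124}{2} = -3 + \frac{1}{2} \cdot 171814 = -3 + 85907 = 85904$)
$R = -500$
$\frac{T + 33602}{210962 + R} = \frac{85904 + 33602}{210962 - 500} = \frac{119506}{210462} = 119506 \cdot \frac{1}{210462} = \frac{59753}{105231}$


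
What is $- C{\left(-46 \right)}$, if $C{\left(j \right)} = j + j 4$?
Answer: $230$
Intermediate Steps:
$C{\left(j \right)} = 5 j$ ($C{\left(j \right)} = j + 4 j = 5 j$)
$- C{\left(-46 \right)} = - 5 \left(-46\right) = \left(-1\right) \left(-230\right) = 230$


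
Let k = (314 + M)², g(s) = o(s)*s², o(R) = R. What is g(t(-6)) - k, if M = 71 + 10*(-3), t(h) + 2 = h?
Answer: -126537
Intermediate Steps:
t(h) = -2 + h
M = 41 (M = 71 - 30 = 41)
g(s) = s³ (g(s) = s*s² = s³)
k = 126025 (k = (314 + 41)² = 355² = 126025)
g(t(-6)) - k = (-2 - 6)³ - 1*126025 = (-8)³ - 126025 = -512 - 126025 = -126537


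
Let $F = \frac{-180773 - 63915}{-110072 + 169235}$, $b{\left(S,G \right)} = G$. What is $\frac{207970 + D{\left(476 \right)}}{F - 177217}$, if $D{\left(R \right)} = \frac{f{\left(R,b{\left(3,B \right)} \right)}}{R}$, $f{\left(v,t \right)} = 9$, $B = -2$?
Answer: $- \frac{142847950947}{121727527124} \approx -1.1735$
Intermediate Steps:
$F = - \frac{5968}{1443}$ ($F = - \frac{244688}{59163} = \left(-244688\right) \frac{1}{59163} = - \frac{5968}{1443} \approx -4.1358$)
$D{\left(R \right)} = \frac{9}{R}$
$\frac{207970 + D{\left(476 \right)}}{F - 177217} = \frac{207970 + \frac{9}{476}}{- \frac{5968}{1443} - 177217} = \frac{207970 + 9 \cdot \frac{1}{476}}{- \frac{255730099}{1443}} = \left(207970 + \frac{9}{476}\right) \left(- \frac{1443}{255730099}\right) = \frac{98993729}{476} \left(- \frac{1443}{255730099}\right) = - \frac{142847950947}{121727527124}$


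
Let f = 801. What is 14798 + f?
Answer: 15599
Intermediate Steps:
14798 + f = 14798 + 801 = 15599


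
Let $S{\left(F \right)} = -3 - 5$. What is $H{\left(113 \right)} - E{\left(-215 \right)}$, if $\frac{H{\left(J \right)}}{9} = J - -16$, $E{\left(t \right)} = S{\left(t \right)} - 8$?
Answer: $1177$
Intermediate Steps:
$S{\left(F \right)} = -8$ ($S{\left(F \right)} = -3 - 5 = -8$)
$E{\left(t \right)} = -16$ ($E{\left(t \right)} = -8 - 8 = -16$)
$H{\left(J \right)} = 144 + 9 J$ ($H{\left(J \right)} = 9 \left(J - -16\right) = 9 \left(J + 16\right) = 9 \left(16 + J\right) = 144 + 9 J$)
$H{\left(113 \right)} - E{\left(-215 \right)} = \left(144 + 9 \cdot 113\right) - -16 = \left(144 + 1017\right) + 16 = 1161 + 16 = 1177$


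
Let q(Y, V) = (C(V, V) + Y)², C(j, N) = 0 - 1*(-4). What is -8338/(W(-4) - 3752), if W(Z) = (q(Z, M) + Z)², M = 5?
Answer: 4169/1868 ≈ 2.2318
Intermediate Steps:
C(j, N) = 4 (C(j, N) = 0 + 4 = 4)
q(Y, V) = (4 + Y)²
W(Z) = (Z + (4 + Z)²)² (W(Z) = ((4 + Z)² + Z)² = (Z + (4 + Z)²)²)
-8338/(W(-4) - 3752) = -8338/((-4 + (4 - 4)²)² - 3752) = -8338/((-4 + 0²)² - 3752) = -8338/((-4 + 0)² - 3752) = -8338/((-4)² - 3752) = -8338/(16 - 3752) = -8338/(-3736) = -8338*(-1/3736) = 4169/1868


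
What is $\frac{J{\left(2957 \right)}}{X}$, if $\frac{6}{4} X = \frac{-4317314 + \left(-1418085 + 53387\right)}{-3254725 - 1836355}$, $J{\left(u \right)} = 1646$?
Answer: $\frac{1047489710}{473501} \approx 2212.2$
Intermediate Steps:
$X = \frac{473501}{636385}$ ($X = \frac{2 \frac{-4317314 + \left(-1418085 + 53387\right)}{-3254725 - 1836355}}{3} = \frac{2 \frac{-4317314 - 1364698}{-5091080}}{3} = \frac{2 \left(\left(-5682012\right) \left(- \frac{1}{5091080}\right)\right)}{3} = \frac{2}{3} \cdot \frac{1420503}{1272770} = \frac{473501}{636385} \approx 0.74405$)
$\frac{J{\left(2957 \right)}}{X} = \frac{1646}{\frac{473501}{636385}} = 1646 \cdot \frac{636385}{473501} = \frac{1047489710}{473501}$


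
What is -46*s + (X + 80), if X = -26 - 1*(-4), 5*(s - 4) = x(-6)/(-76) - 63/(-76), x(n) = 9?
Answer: -12591/95 ≈ -132.54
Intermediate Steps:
s = 787/190 (s = 4 + (9/(-76) - 63/(-76))/5 = 4 + (9*(-1/76) - 63*(-1/76))/5 = 4 + (-9/76 + 63/76)/5 = 4 + (⅕)*(27/38) = 4 + 27/190 = 787/190 ≈ 4.1421)
X = -22 (X = -26 + 4 = -22)
-46*s + (X + 80) = -46*787/190 + (-22 + 80) = -18101/95 + 58 = -12591/95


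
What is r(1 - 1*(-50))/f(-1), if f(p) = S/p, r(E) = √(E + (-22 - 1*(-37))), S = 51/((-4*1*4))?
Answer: 16*√66/51 ≈ 2.5487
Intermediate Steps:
S = -51/16 (S = 51/((-4*4)) = 51/(-16) = 51*(-1/16) = -51/16 ≈ -3.1875)
r(E) = √(15 + E) (r(E) = √(E + (-22 + 37)) = √(E + 15) = √(15 + E))
f(p) = -51/(16*p)
r(1 - 1*(-50))/f(-1) = √(15 + (1 - 1*(-50)))/((-51/16/(-1))) = √(15 + (1 + 50))/((-51/16*(-1))) = √(15 + 51)/(51/16) = √66*(16/51) = 16*√66/51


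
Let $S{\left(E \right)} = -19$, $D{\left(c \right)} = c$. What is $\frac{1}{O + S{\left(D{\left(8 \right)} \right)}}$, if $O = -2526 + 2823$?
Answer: $\frac{1}{278} \approx 0.0035971$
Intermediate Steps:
$O = 297$
$\frac{1}{O + S{\left(D{\left(8 \right)} \right)}} = \frac{1}{297 - 19} = \frac{1}{278}$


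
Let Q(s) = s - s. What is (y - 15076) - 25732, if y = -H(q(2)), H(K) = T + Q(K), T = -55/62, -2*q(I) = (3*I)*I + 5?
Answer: -2530041/62 ≈ -40807.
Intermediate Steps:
q(I) = -5/2 - 3*I²/2 (q(I) = -((3*I)*I + 5)/2 = -(3*I² + 5)/2 = -(5 + 3*I²)/2 = -5/2 - 3*I²/2)
T = -55/62 (T = -55*1/62 = -55/62 ≈ -0.88710)
Q(s) = 0
H(K) = -55/62 (H(K) = -55/62 + 0 = -55/62)
y = 55/62 (y = -1*(-55/62) = 55/62 ≈ 0.88710)
(y - 15076) - 25732 = (55/62 - 15076) - 25732 = -934657/62 - 25732 = -2530041/62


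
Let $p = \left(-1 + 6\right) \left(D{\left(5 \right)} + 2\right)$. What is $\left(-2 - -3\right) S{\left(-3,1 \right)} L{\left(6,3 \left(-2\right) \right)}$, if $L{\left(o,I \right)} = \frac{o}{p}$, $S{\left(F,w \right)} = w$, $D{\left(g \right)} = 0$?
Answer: $\frac{3}{5} \approx 0.6$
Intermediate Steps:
$p = 10$ ($p = \left(-1 + 6\right) \left(0 + 2\right) = 5 \cdot 2 = 10$)
$L{\left(o,I \right)} = \frac{o}{10}$
$\left(-2 - -3\right) S{\left(-3,1 \right)} L{\left(6,3 \left(-2\right) \right)} = \left(-2 - -3\right) 1 \cdot \frac{1}{10} \cdot 6 = \left(-2 + 3\right) 1 \cdot \frac{3}{5} = 1 \cdot 1 \cdot \frac{3}{5} = 1 \cdot \frac{3}{5} = \frac{3}{5}$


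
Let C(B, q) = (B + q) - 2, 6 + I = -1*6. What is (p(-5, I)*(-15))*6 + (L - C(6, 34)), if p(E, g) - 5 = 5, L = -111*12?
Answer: -2270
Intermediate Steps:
L = -1332
I = -12 (I = -6 - 1*6 = -6 - 6 = -12)
C(B, q) = -2 + B + q
p(E, g) = 10 (p(E, g) = 5 + 5 = 10)
(p(-5, I)*(-15))*6 + (L - C(6, 34)) = (10*(-15))*6 + (-1332 - (-2 + 6 + 34)) = -150*6 + (-1332 - 1*38) = -900 + (-1332 - 38) = -900 - 1370 = -2270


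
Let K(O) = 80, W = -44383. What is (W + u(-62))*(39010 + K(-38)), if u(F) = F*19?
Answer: -1780979490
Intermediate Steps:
u(F) = 19*F
(W + u(-62))*(39010 + K(-38)) = (-44383 + 19*(-62))*(39010 + 80) = (-44383 - 1178)*39090 = -45561*39090 = -1780979490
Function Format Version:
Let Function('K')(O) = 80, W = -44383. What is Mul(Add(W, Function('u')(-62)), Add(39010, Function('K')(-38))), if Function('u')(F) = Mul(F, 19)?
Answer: -1780979490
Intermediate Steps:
Function('u')(F) = Mul(19, F)
Mul(Add(W, Function('u')(-62)), Add(39010, Function('K')(-38))) = Mul(Add(-44383, Mul(19, -62)), Add(39010, 80)) = Mul(Add(-44383, -1178), 39090) = Mul(-45561, 39090) = -1780979490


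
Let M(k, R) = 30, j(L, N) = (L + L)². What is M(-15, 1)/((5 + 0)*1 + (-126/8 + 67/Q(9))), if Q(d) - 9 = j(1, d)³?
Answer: -2920/957 ≈ -3.0512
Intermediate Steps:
j(L, N) = 4*L² (j(L, N) = (2*L)² = 4*L²)
Q(d) = 73 (Q(d) = 9 + (4*1²)³ = 9 + (4*1)³ = 9 + 4³ = 9 + 64 = 73)
M(-15, 1)/((5 + 0)*1 + (-126/8 + 67/Q(9))) = 30/((5 + 0)*1 + (-126/8 + 67/73)) = 30/(5*1 + (-126*⅛ + 67*(1/73))) = 30/(5 + (-63/4 + 67/73)) = 30/(5 - 4331/292) = 30/(-2871/292) = 30*(-292/2871) = -2920/957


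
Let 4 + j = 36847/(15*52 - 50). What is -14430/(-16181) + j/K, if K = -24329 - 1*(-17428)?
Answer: 72145471113/81515509130 ≈ 0.88505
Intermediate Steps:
K = -6901 (K = -24329 + 17428 = -6901)
j = 33927/730 (j = -4 + 36847/(15*52 - 50) = -4 + 36847/(780 - 50) = -4 + 36847/730 = 33927/730 ≈ 46.475)
-14430/(-16181) + j/K = -14430/(-16181) + (33927/730)/(-6901) = -14430*(-1/16181) + (33927/730)*(-1/6901) = 14430/16181 - 33927/5037730 = 72145471113/81515509130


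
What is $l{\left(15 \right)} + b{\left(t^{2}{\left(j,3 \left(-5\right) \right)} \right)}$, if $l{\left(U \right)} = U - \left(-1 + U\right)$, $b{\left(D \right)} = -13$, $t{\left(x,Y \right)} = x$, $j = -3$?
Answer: $-12$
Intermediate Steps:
$l{\left(U \right)} = 1$ ($l{\left(U \right)} = U - \left(-1 + U\right) = 1$)
$l{\left(15 \right)} + b{\left(t^{2}{\left(j,3 \left(-5\right) \right)} \right)} = 1 - 13 = -12$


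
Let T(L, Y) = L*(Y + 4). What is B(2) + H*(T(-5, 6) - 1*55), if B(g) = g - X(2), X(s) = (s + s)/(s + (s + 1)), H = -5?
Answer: 2631/5 ≈ 526.20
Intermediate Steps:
T(L, Y) = L*(4 + Y)
X(s) = 2*s/(1 + 2*s) (X(s) = (2*s)/(s + (1 + s)) = (2*s)/(1 + 2*s) = 2*s/(1 + 2*s))
B(g) = -⅘ + g (B(g) = g - 2*2/(1 + 2*2) = g - 2*2/(1 + 4) = g - 2*2/5 = g - 1*⅘ = g - ⅘ = -⅘ + g)
B(2) + H*(T(-5, 6) - 1*55) = (-⅘ + 2) - 5*(-5*(4 + 6) - 1*55) = 6/5 - 5*(-5*10 - 55) = 6/5 - 5*(-50 - 55) = 6/5 - 5*(-105) = 6/5 + 525 = 2631/5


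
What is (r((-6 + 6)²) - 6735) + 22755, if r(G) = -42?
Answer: 15978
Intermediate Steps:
(r((-6 + 6)²) - 6735) + 22755 = (-42 - 6735) + 22755 = -6777 + 22755 = 15978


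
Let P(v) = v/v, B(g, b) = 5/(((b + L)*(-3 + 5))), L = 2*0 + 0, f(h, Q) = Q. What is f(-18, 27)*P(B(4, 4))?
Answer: 27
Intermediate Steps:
L = 0 (L = 0 + 0 = 0)
B(g, b) = 5/(2*b) (B(g, b) = 5/(((b + 0)*(-3 + 5))) = 5/((b*2)) = 5/((2*b)) = 5*(1/(2*b)) = 5/(2*b))
P(v) = 1
f(-18, 27)*P(B(4, 4)) = 27*1 = 27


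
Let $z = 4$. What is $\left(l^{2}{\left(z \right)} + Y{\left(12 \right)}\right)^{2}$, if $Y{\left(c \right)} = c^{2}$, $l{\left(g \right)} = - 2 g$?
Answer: $43264$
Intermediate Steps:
$\left(l^{2}{\left(z \right)} + Y{\left(12 \right)}\right)^{2} = \left(\left(\left(-2\right) 4\right)^{2} + 12^{2}\right)^{2} = \left(\left(-8\right)^{2} + 144\right)^{2} = \left(64 + 144\right)^{2} = 208^{2} = 43264$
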